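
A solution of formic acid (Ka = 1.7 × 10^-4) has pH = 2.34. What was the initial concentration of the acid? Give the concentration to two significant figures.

C₀ = 1.3 × 10^-1 M

[H+] = 10^(-2.34) = 4.57 × 10^-3 M = x
Ka = x²/(C₀ − x) ⇒ C₀ = x + x²/Ka
C₀ = 4.57 × 10^-3 + (4.57 × 10^-3)²/(1.7 × 10^-4) = 1.27 × 10^-1 M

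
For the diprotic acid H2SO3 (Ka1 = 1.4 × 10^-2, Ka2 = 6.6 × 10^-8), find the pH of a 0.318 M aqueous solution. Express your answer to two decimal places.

Ka1 ≫ Ka2, so treat the first dissociation as the only significant source of H+.
Ka1 = x²/(0.318 − x) = 1.4 × 10^-2
Solving the quadratic: x = (−Ka1 + √(Ka1² + 4·Ka1·C₀))/2 = 6.01 × 10^-2 M
pH = −log(6.01 × 10^-2) = 1.22

pH = 1.22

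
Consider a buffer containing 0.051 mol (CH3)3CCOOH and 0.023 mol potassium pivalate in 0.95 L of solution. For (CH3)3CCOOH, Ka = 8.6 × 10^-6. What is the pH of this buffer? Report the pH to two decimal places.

pKa = −log(8.6 × 10^-6) = 5.066
Using pH = pKa + log([base]/[acid]) with [base]/[acid] = 0.023/0.051:
pH = 5.066 + (-0.346) = 4.72

pH = 4.72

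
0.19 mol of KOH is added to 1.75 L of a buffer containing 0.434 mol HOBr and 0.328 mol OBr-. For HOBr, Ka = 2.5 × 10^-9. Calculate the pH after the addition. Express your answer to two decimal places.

pH = 8.93

OH- converts HOBr to OBr-: HOBr → 0.244 mol, OBr- → 0.518 mol.
pKa = −log(2.5 × 10^-9) = 8.602
Henderson–Hasselbalch with mole ratio 0.518/0.244: pH = 8.602 + (+0.327)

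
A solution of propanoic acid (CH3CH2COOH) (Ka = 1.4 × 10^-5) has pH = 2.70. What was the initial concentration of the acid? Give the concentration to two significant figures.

[H+] = 10^(-2.70) = 2.00 × 10^-3 M = x
Ka = x²/(C₀ − x) ⇒ C₀ = x + x²/Ka
C₀ = 2.00 × 10^-3 + (2.00 × 10^-3)²/(1.4 × 10^-5) = 2.88 × 10^-1 M

C₀ = 2.9 × 10^-1 M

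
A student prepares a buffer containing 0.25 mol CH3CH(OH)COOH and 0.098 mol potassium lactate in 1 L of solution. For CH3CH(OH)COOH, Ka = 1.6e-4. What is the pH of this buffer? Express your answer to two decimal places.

pH = 3.39

pKa = −log(1.6 × 10^-4) = 3.796
Henderson–Hasselbalch: pH = pKa + log([CH3CH(OH)COO-]/[CH3CH(OH)COOH]) = 3.796 + log(0.098/0.25)
pH = 3.796 + (-0.407) = 3.39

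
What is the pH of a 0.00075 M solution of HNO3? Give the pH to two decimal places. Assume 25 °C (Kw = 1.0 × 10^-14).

HNO3 is a strong acid and dissociates completely, so [H+] = 0.00075 M.
pH = -log(0.00075) = 3.12

pH = 3.12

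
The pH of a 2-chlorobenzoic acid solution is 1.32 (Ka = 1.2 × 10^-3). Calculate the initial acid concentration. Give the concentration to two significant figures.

[H+] = 10^(-1.32) = 4.79 × 10^-2 M = x
Ka = x²/(C₀ − x) ⇒ C₀ = x + x²/Ka
C₀ = 4.79 × 10^-2 + (4.79 × 10^-2)²/(1.2 × 10^-3) = 1.96 M

C₀ = 2.0 M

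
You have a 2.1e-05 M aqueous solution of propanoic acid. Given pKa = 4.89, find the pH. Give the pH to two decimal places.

pH = 4.95

CH3CH2COOH ⇌ CH3CH2COO- + H+
Ka = 10^(−4.89) = 1.29 × 10^-5
From the ICE table, Ka = x²/(2.1e-05 − x) = 1.29 × 10^-5.
The 5% rule fails; solving x² + Ka·x − Ka·C₀ = 0 exactly:
x = (−Ka + √(Ka² + 4·Ka·C₀))/2 = 1.12 × 10^-5 M
pH = −log[H+] = −log(1.12 × 10^-5) = 4.95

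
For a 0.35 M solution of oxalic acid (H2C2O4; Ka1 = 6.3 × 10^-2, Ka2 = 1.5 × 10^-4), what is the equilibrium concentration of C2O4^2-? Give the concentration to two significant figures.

1.5 × 10^-4 M

First ionization gives [H+] ≈ [HC2O4-] = 1.20 × 10^-1 M.
Second step: Ka2 = [H+][C2O4^2-]/[HC2O4-] ≈ [C2O4^2-] (since [H+] ≈ [HC2O4-]).
So [C2O4^2-] ≈ Ka2.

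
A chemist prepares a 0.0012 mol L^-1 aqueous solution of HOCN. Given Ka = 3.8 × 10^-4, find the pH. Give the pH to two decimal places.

pH = 3.29

HOCN ⇌ OCN- + H+
Ka = x²/(0.0012 − x) = 3.8 × 10^-4
x is not negligible relative to C₀; solve x² + 0.00038·x − 4.56e-07 = 0.
x = (−Ka + √(Ka² + 4·Ka·C₀))/2 = 5.11 × 10^-4 M
pH = −log[H+] = −log(5.11 × 10^-4) = 3.29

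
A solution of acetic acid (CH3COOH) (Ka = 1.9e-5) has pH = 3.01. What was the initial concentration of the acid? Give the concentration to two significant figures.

[H+] = 10^(-3.01) = 9.77 × 10^-4 M = x
Ka = x²/(C₀ − x) ⇒ C₀ = x + x²/Ka
C₀ = 9.77 × 10^-4 + (9.77 × 10^-4)²/(1.9 × 10^-5) = 5.12 × 10^-2 M

C₀ = 5.1 × 10^-2 M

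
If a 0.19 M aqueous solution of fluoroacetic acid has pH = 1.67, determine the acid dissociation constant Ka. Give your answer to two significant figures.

Ka = 2.7 × 10^-3

[H+] = 10^(-1.67) = 2.14 × 10^-2 M
At equilibrium [HA] = 0.19 − 2.14 × 10^-2 = 1.69 × 10^-1 M
Ka = [H+][A-]/[HA] = (2.14 × 10^-2)² / 1.69 × 10^-1 = 2.7 × 10^-3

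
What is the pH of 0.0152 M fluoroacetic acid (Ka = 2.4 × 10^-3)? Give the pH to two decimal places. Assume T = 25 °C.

FCH2COOH ⇌ FCH2COO- + H+
Ka = [H+]²/(0.0152 − [H+]) = 2.4 × 10^-3
Here C₀/Ka ≈ 6.33, so the small-[H+] approximation fails. Use the quadratic:
[H+] = (−Ka + √(Ka² + 4·Ka·C₀))/2 = 4.96 × 10^-3 M
pH = −log[H+] = −log(4.96 × 10^-3) = 2.30

pH = 2.30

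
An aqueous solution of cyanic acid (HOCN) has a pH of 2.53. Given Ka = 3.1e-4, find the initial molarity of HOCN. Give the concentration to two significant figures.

[H+] = 10^(-2.53) = 2.95 × 10^-3 M = x
Ka = x²/(C₀ − x) ⇒ C₀ = x + x²/Ka
C₀ = 2.95 × 10^-3 + (2.95 × 10^-3)²/(3.1 × 10^-4) = 3.10 × 10^-2 M

C₀ = 3.1 × 10^-2 M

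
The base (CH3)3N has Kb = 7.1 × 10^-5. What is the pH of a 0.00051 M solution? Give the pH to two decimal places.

(CH3)3N + H2O ⇌ (CH3)3NH+ + OH-
From the ICE table, Kb = x²/(0.00051 − x) = 7.1 × 10^-5.
Here C₀/Kb ≈ 7.18, so the small-x approximation fails. Use the quadratic:
x = [−7.1e-05 + √(7.1e-05² + 1.45e-07)]/2 = 1.58 × 10^-4 M
pOH = 3.80, so pH = 14.00 − pOH = 10.20

pH = 10.20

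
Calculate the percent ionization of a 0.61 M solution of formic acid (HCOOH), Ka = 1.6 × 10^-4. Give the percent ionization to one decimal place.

1.6%

HCOOH ⇌ HCOO- + H+; let x = [H+] at equilibrium.
x ≈ √(Ka·C₀) = √(1.6 × 10^-4 × 0.61) = 9.88 × 10^-3 M
% ionization = x/C₀ × 100% = 9.88 × 10^-3/0.61 × 100% = 1.6%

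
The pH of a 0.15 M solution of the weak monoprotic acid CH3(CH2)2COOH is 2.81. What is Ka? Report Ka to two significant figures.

[H+] = 10^(-2.81) = 1.55 × 10^-3 M
At equilibrium [HA] = 0.15 − 1.55 × 10^-3 = 1.48 × 10^-1 M
Ka = [H+][A-]/[HA] = (1.55 × 10^-3)² / 1.48 × 10^-1 = 1.6 × 10^-5

Ka = 1.6 × 10^-5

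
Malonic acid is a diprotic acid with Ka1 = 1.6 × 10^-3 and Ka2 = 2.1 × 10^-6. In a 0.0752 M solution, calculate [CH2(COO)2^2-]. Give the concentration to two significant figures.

First ionization gives [H+] ≈ [CH2(COOH)COO-] = 1.02 × 10^-2 M.
Second step: Ka2 = [H+][CH2(COO)2^2-]/[CH2(COOH)COO-] ≈ [CH2(COO)2^2-] (since [H+] ≈ [CH2(COOH)COO-]).
So [CH2(COO)2^2-] ≈ Ka2.

2.1 × 10^-6 M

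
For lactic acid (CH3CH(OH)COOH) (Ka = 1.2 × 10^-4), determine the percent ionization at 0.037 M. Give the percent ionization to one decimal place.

5.5%

CH3CH(OH)COOH ⇌ CH3CH(OH)COO- + H+; let x = [H+] at equilibrium.
Solve x² + 0.00012x − 4.44e-06 = 0 → x = 2.05 × 10^-3 M
% ionization = x/C₀ × 100% = 2.05 × 10^-3/0.037 × 100% = 5.5%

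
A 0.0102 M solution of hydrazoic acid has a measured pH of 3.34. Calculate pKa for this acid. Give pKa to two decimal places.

[H+] = 10^(-3.34) = 4.57 × 10^-4 M
At equilibrium [HA] = 0.0102 − 4.57 × 10^-4 = 9.74 × 10^-3 M
Ka = [H+][A-]/[HA] = (4.57 × 10^-4)² / 9.74 × 10^-3 = 2.14 × 10^-5
pKa = -log(2.14 × 10^-5) = 4.67

pKa = 4.67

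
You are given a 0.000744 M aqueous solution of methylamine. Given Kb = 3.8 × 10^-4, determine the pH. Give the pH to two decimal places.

CH3NH2 + H2O ⇌ CH3NH3+ + OH-
Kb = x²/(0.000744 − x) = 3.8 × 10^-4
Here C₀/Kb ≈ 1.96, so the small-x approximation fails. Use the quadratic:
x = [−0.00038 + √(0.00038² + 1.13e-06)]/2 = 3.75 × 10^-4 M
pOH = 3.43, so pH = 14.00 − pOH = 10.57

pH = 10.57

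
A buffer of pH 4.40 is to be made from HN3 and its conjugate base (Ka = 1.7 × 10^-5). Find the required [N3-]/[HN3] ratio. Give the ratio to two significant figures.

pKa = -log(1.7 × 10^-5) = 4.770
pH = pKa + log(r) ⇒ log(r) = 4.40 − 4.770 = -0.370
r = [N3-]/[HN3] = 10^(-0.370) = 0.427

ratio = 0.43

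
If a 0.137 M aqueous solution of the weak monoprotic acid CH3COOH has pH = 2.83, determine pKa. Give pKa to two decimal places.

[H+] = 10^(-2.83) = 1.48 × 10^-3 M
At equilibrium [HA] = 0.137 − 1.48 × 10^-3 = 1.36 × 10^-1 M
Ka = [H+][A-]/[HA] = (1.48 × 10^-3)² / 1.36 × 10^-1 = 1.61 × 10^-5
pKa = -log(1.61 × 10^-5) = 4.79

pKa = 4.79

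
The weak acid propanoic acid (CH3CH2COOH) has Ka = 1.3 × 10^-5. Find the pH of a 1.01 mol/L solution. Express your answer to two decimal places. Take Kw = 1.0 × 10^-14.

pH = 2.44

CH3CH2COOH ⇌ CH3CH2COO- + H+
From the ICE table, Ka = [H+]²/(1.01 − [H+]) = 1.3 × 10^-5.
Since Ka ≪ C₀, [H+] ≈ √(Ka·C₀) = 3.62 × 10^-3 M.
Check: 0.36% ionized — well under 5%, approximation valid.
pH = −log[H+] = −log(3.62 × 10^-3) = 2.44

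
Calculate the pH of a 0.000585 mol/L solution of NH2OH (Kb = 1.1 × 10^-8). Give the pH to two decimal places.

NH2OH + H2O ⇌ NH3OH+ + OH-
Kb = x²/(0.000585 − x) = 1.1 × 10^-8
Assume x ≪ 0.000585: x ≈ √(1.1 × 10^-8 × 0.000585) = 2.54 × 10^-6 M
pOH = −log(2.54 × 10^-6) = 5.60; pH = 14.00 − 5.60 = 8.40

pH = 8.40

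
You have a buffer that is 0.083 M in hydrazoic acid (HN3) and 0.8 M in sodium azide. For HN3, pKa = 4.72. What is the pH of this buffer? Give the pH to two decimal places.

pH = 5.70

Using pH = pKa + log([base]/[acid]) with [base]/[acid] = 0.8/0.083:
pH = 4.72 + (+0.984) = 5.70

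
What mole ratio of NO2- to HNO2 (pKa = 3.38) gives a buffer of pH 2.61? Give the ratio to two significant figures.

pH = pKa + log(r) ⇒ log(r) = 2.61 − 3.38 = -0.77
r = [NO2-]/[HNO2] = 10^(-0.77) = 0.17

ratio = 0.17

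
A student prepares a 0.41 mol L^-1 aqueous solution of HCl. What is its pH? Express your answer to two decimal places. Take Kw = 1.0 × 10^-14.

pH = 0.39

HCl is a strong acid and dissociates completely, so [H+] = 0.41 M.
pH = -log(0.41) = 0.39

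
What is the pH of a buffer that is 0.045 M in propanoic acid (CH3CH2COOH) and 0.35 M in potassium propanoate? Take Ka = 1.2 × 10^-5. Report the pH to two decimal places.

pH = 5.81

pKa = −log(1.2 × 10^-5) = 4.921
Using pH = pKa + log([base]/[acid]) with [base]/[acid] = 0.35/0.045:
pH = 4.921 + (+0.891) = 5.81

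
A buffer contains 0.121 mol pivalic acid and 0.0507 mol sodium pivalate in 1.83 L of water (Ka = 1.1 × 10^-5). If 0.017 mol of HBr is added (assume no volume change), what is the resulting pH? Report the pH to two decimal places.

Added H+ converts (CH3)3CCOO- to (CH3)3CCOOH: (CH3)3CCOOH → 0.138 mol, (CH3)3CCOO- → 0.0337 mol.
pKa = −log(1.1 × 10^-5) = 4.959
pH = pKa + log([A⁻]/[HA]) = 4.959 + log(0.0337/0.138) = 4.959 -0.612

pH = 4.35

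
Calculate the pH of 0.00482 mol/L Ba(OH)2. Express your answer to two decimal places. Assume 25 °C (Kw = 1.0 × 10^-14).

pH = 11.98

Ba(OH)2 is a strong base (each formula unit releases 2 OH-); [OH-] = 0.00964 M.
pOH = -log(0.00964) = 2.02
pH = 14.00 - 2.02 = 11.98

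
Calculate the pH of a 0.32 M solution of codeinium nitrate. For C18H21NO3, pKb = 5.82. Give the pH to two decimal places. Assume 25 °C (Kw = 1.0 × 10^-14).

pH = 4.34

C18H22NO3+ is the conjugate acid of the weak base C18H21NO3.
Kb = 10^(−5.82) = 1.51 × 10^-6
Ka = Kw/Kb = 1.0×10^-14 / 1.51 × 10^-6 = 6.62 × 10^-9
Ka = [H+]²/(0.32 − [H+]) = 6.62 × 10^-9
Assume [H+] ≪ 0.32: [H+] ≈ √(6.62 × 10^-9 × 0.32) = 4.60 × 10^-5 M
([H+]/C₀ = 0.014% < 5%, so the approximation holds.)
pH = −log(4.60 × 10^-5) = 4.34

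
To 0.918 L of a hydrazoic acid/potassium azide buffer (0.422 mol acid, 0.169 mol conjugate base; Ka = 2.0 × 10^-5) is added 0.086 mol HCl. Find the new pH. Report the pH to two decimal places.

pH = 3.91

Added H+ converts N3- to HN3: HN3 → 0.508 mol, N3- → 0.083 mol.
pKa = −log(2.0 × 10^-5) = 4.699
Henderson–Hasselbalch with mole ratio 0.083/0.508: pH = 4.699 + (-0.787)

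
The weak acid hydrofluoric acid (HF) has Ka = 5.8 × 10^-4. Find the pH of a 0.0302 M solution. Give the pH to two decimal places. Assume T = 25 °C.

HF ⇌ F- + H+
Ka = [H+]²/(0.0302 − [H+]) = 5.8 × 10^-4
Here C₀/Ka ≈ 52.1, so the small-[H+] approximation fails. Use the quadratic:
[H+] = [−0.00058 + √(0.00058² + 7.01e-05)]/2 = 3.91 × 10^-3 M
pH = −log[H+] = −log(3.91 × 10^-3) = 2.41

pH = 2.41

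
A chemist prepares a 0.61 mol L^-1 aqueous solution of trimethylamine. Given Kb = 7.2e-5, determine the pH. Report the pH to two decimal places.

(CH3)3N + H2O ⇌ (CH3)3NH+ + OH-
Kb = [OH-]²/(0.61 − [OH-]) = 7.2 × 10^-5
Neglecting [OH-] in the denominator: [OH-] = √(7.2 × 10^-5 × 0.61) = 6.63 × 10^-3 M
pOH = −log(6.63 × 10^-3) = 2.18; pH = 14.00 − 2.18 = 11.82

pH = 11.82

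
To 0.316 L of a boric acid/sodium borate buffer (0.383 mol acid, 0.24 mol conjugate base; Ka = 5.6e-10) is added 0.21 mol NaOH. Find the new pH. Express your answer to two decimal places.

OH- converts B(OH)3 to B(OH)4-: B(OH)3 → 0.173 mol, B(OH)4- → 0.45 mol.
pKa = −log(5.6 × 10^-10) = 9.252
pH = pKa + log(n_B(OH)4-/n_B(OH)3) = 9.252 + log(0.45/0.173) = 9.252 + (+0.415)

pH = 9.67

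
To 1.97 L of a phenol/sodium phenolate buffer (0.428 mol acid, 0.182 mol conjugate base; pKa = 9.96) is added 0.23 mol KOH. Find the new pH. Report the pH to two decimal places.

After neutralization: n(C6H5OH) = 0.198 mol, n(C6H5O-) = 0.412 mol.
pH = pKa + log([A⁻]/[HA]) = 9.96 + log(0.412/0.198) = 9.96 +0.318

pH = 10.28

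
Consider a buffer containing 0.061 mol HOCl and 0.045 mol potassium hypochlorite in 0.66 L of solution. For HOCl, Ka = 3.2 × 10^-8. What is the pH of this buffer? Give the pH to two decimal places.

pH = 7.36

pKa = −log(3.2 × 10^-8) = 7.495
pH = pKa + log([A⁻]/[HA]) = 7.495 + log(0.045/0.061)
pH = 7.495 + (-0.132) = 7.36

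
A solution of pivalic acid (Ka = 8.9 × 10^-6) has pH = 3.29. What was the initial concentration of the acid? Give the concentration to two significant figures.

[H+] = 10^(-3.29) = 5.13 × 10^-4 M = x
Ka = x²/(C₀ − x) ⇒ C₀ = x + x²/Ka
C₀ = 5.13 × 10^-4 + (5.13 × 10^-4)²/(8.9 × 10^-6) = 3.01 × 10^-2 M

C₀ = 3.0 × 10^-2 M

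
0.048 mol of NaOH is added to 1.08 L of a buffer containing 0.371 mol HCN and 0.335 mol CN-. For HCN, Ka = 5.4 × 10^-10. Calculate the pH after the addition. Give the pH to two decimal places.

After neutralization: n(HCN) = 0.323 mol, n(CN-) = 0.383 mol.
pKa = −log(5.4 × 10^-10) = 9.268
pH = pKa + log(n_CN-/n_HCN) = 9.268 + log(0.383/0.323) = 9.268 + (+0.074)

pH = 9.34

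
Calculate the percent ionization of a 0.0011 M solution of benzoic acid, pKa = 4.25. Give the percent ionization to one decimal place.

20.2%

C6H5COOH ⇌ C6H5COO- + H+; let x = [H+] at equilibrium.
Ka = 10^(−4.25) = 5.62 × 10^-5
Ka = x²/(C₀ − x); solving the quadratic gives x = 2.22 × 10^-4 M.
Fraction ionized = 2.22 × 10^-4 / 0.0011 = 0.2018 → 20.2%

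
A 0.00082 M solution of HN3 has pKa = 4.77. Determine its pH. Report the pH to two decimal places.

pH = 3.96

HN3 ⇌ N3- + H+
Ka = 10^(−4.77) = 1.70 × 10^-5
Ka = x²/(0.00082 − x) = 1.70 × 10^-5
The 5% rule fails; solving x² + Ka·x − Ka·C₀ = 0 exactly:
x = [−1.7e-05 + √(1.7e-05² + 5.58e-08)]/2 = 1.10 × 10^-4 M
pH = −log[H+] = −log(1.10 × 10^-4) = 3.96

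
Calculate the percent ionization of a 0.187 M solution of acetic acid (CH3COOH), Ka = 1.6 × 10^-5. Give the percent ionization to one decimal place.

CH3COOH ⇌ CH3COO- + H+; let x = [H+] at equilibrium.
x ≈ √(Ka·C₀) = √(1.6 × 10^-5 × 0.187) = 1.73 × 10^-3 M
Fraction ionized = 1.73 × 10^-3 / 0.187 = 0.0093 → 0.9%

0.9%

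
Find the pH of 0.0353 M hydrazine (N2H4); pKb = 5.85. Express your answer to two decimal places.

N2H4 + H2O ⇌ N2H5+ + OH-
Kb = 10^(−5.85) = 1.41 × 10^-6
Let x = [OH-] at equilibrium. Kb = x²/(0.0353 − x).
Neglecting x in the denominator: x = √(1.41 × 10^-6 × 0.0353) = 2.23 × 10^-4 M
Check: 0.63% ionized — well under 5%, approximation valid.
pOH = 3.65, so pH = 14.00 − pOH = 10.35

pH = 10.35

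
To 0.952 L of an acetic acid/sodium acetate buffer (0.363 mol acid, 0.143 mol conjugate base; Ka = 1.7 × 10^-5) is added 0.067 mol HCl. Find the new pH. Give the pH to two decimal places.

pH = 4.02

Added H+ converts CH3COO- to CH3COOH: CH3COOH → 0.43 mol, CH3COO- → 0.076 mol.
pKa = −log(1.7 × 10^-5) = 4.770
Henderson–Hasselbalch with mole ratio 0.076/0.43: pH = 4.770 + (-0.753)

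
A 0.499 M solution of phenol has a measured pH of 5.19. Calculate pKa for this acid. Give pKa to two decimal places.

[H+] = 10^(-5.19) = 6.46 × 10^-6 M
At equilibrium [HA] = 0.499 − 6.46 × 10^-6 = 4.99 × 10^-1 M
Ka = [H+][A-]/[HA] = (6.46 × 10^-6)² / 4.99 × 10^-1 = 8.36 × 10^-11
pKa = -log(8.36 × 10^-11) = 10.08

pKa = 10.08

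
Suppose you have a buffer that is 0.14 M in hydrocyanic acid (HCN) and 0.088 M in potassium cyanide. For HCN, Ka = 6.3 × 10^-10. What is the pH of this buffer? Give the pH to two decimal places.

pH = 9.00

pKa = −log(6.3 × 10^-10) = 9.201
Henderson–Hasselbalch: pH = pKa + log([CN-]/[HCN]) = 9.201 + log(0.088/0.14)
pH = 9.201 + (-0.202) = 9.00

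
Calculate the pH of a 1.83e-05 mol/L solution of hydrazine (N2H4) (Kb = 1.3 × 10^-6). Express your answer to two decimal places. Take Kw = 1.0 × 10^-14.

N2H4 + H2O ⇌ N2H5+ + OH-
From the ICE table, Kb = [OH-]²/(1.83e-05 − [OH-]) = 1.3 × 10^-6.
The 5% rule fails; solving [OH-]² + Kb·[OH-] − Kb·C₀ = 0 exactly:
[OH-] = (−Kb + √(Kb² + 4·Kb·C₀))/2 = 4.27 × 10^-6 M
pOH = 5.37, so pH = 14.00 − pOH = 8.63

pH = 8.63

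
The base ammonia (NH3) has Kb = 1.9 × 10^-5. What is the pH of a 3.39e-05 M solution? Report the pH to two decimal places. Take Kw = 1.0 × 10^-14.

pH = 9.25

NH3 + H2O ⇌ NH4+ + OH-
Kb = [OH-]²/(3.39e-05 − [OH-]) = 1.9 × 10^-5
Here C₀/Kb ≈ 1.78, so the small-[OH-] approximation fails. Use the quadratic:
[OH-] = [−1.9e-05 + √(1.9e-05² + 2.58e-09)]/2 = 1.76 × 10^-5 M
pOH = −log(1.76 × 10^-5) = 4.75; pH = 14.00 − 4.75 = 9.25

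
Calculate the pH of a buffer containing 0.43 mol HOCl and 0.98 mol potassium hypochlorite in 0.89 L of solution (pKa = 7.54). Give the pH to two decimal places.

pH = 7.90

pH = pKa + log([A⁻]/[HA]) = 7.54 + log(0.98/0.43)
pH = 7.54 + (+0.358) = 7.90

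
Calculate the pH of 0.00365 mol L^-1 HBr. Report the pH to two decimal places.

HBr is a strong acid and dissociates completely, so [H+] = 0.00365 M.
pH = -log(0.00365) = 2.44

pH = 2.44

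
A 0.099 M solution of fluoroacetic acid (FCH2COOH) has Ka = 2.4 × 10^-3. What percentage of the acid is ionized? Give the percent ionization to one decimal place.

14.4%

FCH2COOH ⇌ FCH2COO- + H+; let x = [H+] at equilibrium.
Solve x² + 0.0024x − 0.000238 = 0 → x = 1.43 × 10^-2 M
Fraction ionized = 1.43 × 10^-2 / 0.099 = 0.1444 → 14.4%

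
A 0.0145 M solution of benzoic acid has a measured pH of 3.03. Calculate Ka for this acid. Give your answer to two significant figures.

[H+] = 10^(-3.03) = 9.33 × 10^-4 M
At equilibrium [HA] = 0.0145 − 9.33 × 10^-4 = 1.36 × 10^-2 M
Ka = [H+][A-]/[HA] = (9.33 × 10^-4)² / 1.36 × 10^-2 = 6.4 × 10^-5

Ka = 6.4 × 10^-5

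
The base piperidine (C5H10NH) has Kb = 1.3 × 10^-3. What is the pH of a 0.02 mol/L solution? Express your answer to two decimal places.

pH = 11.65

C5H10NH + H2O ⇌ C5H10NH2+ + OH-
Kb = [OH-]²/(0.02 − [OH-]) = 1.3 × 10^-3
Here C₀/Kb ≈ 15.4, so the small-[OH-] approximation fails. Use the quadratic:
[OH-] = (−Kb + √(Kb² + 4·Kb·C₀))/2 = 4.49 × 10^-3 M
pOH = 2.35, so pH = 14.00 − pOH = 11.65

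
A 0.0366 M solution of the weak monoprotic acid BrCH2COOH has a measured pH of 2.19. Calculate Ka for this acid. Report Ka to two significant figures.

Ka = 1.4 × 10^-3

[H+] = 10^(-2.19) = 6.46 × 10^-3 M
At equilibrium [HA] = 0.0366 − 6.46 × 10^-3 = 3.01 × 10^-2 M
Ka = [H+][A-]/[HA] = (6.46 × 10^-3)² / 3.01 × 10^-2 = 1.4 × 10^-3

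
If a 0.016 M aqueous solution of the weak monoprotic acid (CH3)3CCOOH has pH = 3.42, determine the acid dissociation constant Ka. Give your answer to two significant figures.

Ka = 9.3 × 10^-6

[H+] = 10^(-3.42) = 3.80 × 10^-4 M
At equilibrium [HA] = 0.016 − 3.80 × 10^-4 = 1.56 × 10^-2 M
Ka = [H+][A-]/[HA] = (3.80 × 10^-4)² / 1.56 × 10^-2 = 9.3 × 10^-6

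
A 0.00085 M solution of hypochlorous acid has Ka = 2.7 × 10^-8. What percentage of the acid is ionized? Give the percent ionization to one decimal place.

0.6%

HOCl ⇌ OCl- + H+; let x = [H+] at equilibrium.
x ≈ √(Ka·C₀) = √(2.7 × 10^-8 × 0.00085) = 4.79 × 10^-6 M
Fraction ionized = 4.79 × 10^-6 / 0.00085 = 0.0056 → 0.6%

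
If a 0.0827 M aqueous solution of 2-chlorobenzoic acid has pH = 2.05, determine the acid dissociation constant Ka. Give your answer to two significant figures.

[H+] = 10^(-2.05) = 8.91 × 10^-3 M
At equilibrium [HA] = 0.0827 − 8.91 × 10^-3 = 7.38 × 10^-2 M
Ka = [H+][A-]/[HA] = (8.91 × 10^-3)² / 7.38 × 10^-2 = 1.1 × 10^-3

Ka = 1.1 × 10^-3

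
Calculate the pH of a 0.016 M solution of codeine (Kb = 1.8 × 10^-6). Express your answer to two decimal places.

pH = 10.23

C18H21NO3 + H2O ⇌ C18H22NO3+ + OH-
Kb = [OH-]²/(0.016 − [OH-]) = 1.8 × 10^-6
Neglecting [OH-] in the denominator: [OH-] = √(1.8 × 10^-6 × 0.016) = 1.70 × 10^-4 M
([OH-]/C₀ = 1.1% < 5%, so the approximation holds.)
pOH = 3.77, so pH = 14.00 − pOH = 10.23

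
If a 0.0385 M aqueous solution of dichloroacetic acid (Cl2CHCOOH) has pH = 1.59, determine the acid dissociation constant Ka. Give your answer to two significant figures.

[H+] = 10^(-1.59) = 2.57 × 10^-2 M
At equilibrium [HA] = 0.0385 − 2.57 × 10^-2 = 1.28 × 10^-2 M
Ka = [H+][A-]/[HA] = (2.57 × 10^-2)² / 1.28 × 10^-2 = 5.2 × 10^-2

Ka = 5.2 × 10^-2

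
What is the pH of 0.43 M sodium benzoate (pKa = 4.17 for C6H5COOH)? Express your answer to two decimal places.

pH = 8.90

C6H5COO- is the conjugate base of the weak acid C6H5COOH.
Ka = 10^(−4.17) = 6.76 × 10^-5
Kb = Kw/Ka = 1.0×10^-14 / 6.76 × 10^-5 = 1.48 × 10^-10
Kb = [OH-]²/(0.43 − [OH-]) = 1.48 × 10^-10
Assume [OH-] ≪ 0.43: [OH-] ≈ √(1.48 × 10^-10 × 0.43) = 7.98 × 10^-6 M
Check: 0.0019% ionized — well under 5%, approximation valid.
pOH = 5.10, so pH = 14.00 − pOH = 8.90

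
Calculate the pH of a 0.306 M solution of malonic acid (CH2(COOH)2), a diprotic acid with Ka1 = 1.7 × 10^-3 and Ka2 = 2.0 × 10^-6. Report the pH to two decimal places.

pH = 1.66

Ka1 ≫ Ka2, so treat the first dissociation as the only significant source of H+.
Ka1 = x²/(0.306 − x) = 1.7 × 10^-3
Solving the quadratic: x = (−Ka1 + √(Ka1² + 4·Ka1·C₀))/2 = 2.20 × 10^-2 M
pH = −log(2.20 × 10^-2) = 1.66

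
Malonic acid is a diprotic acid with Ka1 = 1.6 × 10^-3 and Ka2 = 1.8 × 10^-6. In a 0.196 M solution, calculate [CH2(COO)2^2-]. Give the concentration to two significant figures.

First ionization gives [H+] ≈ [CH2(COOH)COO-] = 1.69 × 10^-2 M.
Second step: Ka2 = [H+][CH2(COO)2^2-]/[CH2(COOH)COO-] ≈ [CH2(COO)2^2-] (since [H+] ≈ [CH2(COOH)COO-]).
So [CH2(COO)2^2-] ≈ Ka2.

1.8 × 10^-6 M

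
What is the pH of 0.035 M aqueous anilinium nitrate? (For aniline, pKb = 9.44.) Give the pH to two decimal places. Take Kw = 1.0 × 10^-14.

C6H5NH3+ is the conjugate acid of the weak base C6H5NH2.
Kb = 10^(−9.44) = 3.63 × 10^-10
Ka = Kw/Kb = 1.0×10^-14 / 3.63 × 10^-10 = 2.75 × 10^-5
From the ICE table, Ka = [H+]²/(0.035 − [H+]) = 2.75 × 10^-5.
Assume [H+] ≪ 0.035: [H+] ≈ √(2.75 × 10^-5 × 0.035) = 9.81 × 10^-4 M
Check: 2.8% ionized — well under 5%, approximation valid.
pH = −log[H+] = −log(9.81 × 10^-4) = 3.01

pH = 3.01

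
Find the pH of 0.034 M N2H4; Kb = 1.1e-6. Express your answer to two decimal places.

N2H4 + H2O ⇌ N2H5+ + OH-
Let x = [OH-] at equilibrium. Kb = x²/(0.034 − x).
Neglecting x in the denominator: x = √(1.1 × 10^-6 × 0.034) = 1.93 × 10^-4 M
pOH = −log(1.93 × 10^-4) = 3.71; pH = 14.00 − 3.71 = 10.29

pH = 10.29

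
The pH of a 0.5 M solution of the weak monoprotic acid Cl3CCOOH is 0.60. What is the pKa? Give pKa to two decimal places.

pKa = 0.60

[H+] = 10^(-0.60) = 2.51 × 10^-1 M
At equilibrium [HA] = 0.5 − 2.51 × 10^-1 = 2.49 × 10^-1 M
Ka = [H+][A-]/[HA] = (2.51 × 10^-1)² / 2.49 × 10^-1 = 2.53 × 10^-1
pKa = -log(2.53 × 10^-1) = 0.60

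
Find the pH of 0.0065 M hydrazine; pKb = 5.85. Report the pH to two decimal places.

N2H4 + H2O ⇌ N2H5+ + OH-
Kb = 10^(−5.85) = 1.41 × 10^-6
From the ICE table, Kb = [OH-]²/(0.0065 − [OH-]) = 1.41 × 10^-6.
Neglecting [OH-] in the denominator: [OH-] = √(1.41 × 10^-6 × 0.0065) = 9.57 × 10^-5 M
pOH = 4.02, so pH = 14.00 − pOH = 9.98

pH = 9.98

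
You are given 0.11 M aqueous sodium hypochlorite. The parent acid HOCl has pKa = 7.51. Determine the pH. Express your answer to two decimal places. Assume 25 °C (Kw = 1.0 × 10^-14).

pH = 10.28

OCl- is the conjugate base of the weak acid HOCl.
Ka = 10^(−7.51) = 3.09 × 10^-8
Kb = Kw/Ka = 1.0×10^-14 / 3.09 × 10^-8 = 3.24 × 10^-7
From the ICE table, Kb = [OH-]²/(0.11 − [OH-]) = 3.24 × 10^-7.
Since Kb ≪ C₀, [OH-] ≈ √(Kb·C₀) = 1.89 × 10^-4 M.
([OH-]/C₀ = 0.17% < 5%, so the approximation holds.)
pOH = −log(1.89 × 10^-4) = 3.72; pH = 14.00 − 3.72 = 10.28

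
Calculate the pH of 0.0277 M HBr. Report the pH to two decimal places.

pH = 1.56

HBr is a strong acid and dissociates completely, so [H+] = 0.0277 M.
pH = -log(0.0277) = 1.56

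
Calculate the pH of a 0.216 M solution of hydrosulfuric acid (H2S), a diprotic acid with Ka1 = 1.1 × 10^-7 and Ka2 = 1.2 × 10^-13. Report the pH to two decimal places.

pH = 3.81

Ka1 ≫ Ka2, so treat the first dissociation as the only significant source of H+.
Ka1 = x²/(0.216 − x) = 1.1 × 10^-7
x ≈ √(1.1 × 10^-7 × 0.216) = 1.54 × 10^-4 M
pH = −log(1.54 × 10^-4) = 3.81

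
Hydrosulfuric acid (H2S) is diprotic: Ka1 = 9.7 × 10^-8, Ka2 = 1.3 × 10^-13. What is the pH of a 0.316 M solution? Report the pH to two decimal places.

Ka1 ≫ Ka2, so treat the first dissociation as the only significant source of H+.
Ka1 = x²/(0.316 − x) = 9.7 × 10^-8
x ≈ √(9.7 × 10^-8 × 0.316) = 1.75 × 10^-4 M
pH = −log(1.75 × 10^-4) = 3.76

pH = 3.76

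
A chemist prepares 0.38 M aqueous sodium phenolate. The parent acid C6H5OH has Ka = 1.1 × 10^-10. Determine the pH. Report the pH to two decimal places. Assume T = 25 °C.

C6H5O- is the conjugate base of the weak acid C6H5OH.
Kb = Kw/Ka = 1.0×10^-14 / 1.1 × 10^-10 = 9.09 × 10^-5
From the ICE table, Kb = [OH-]²/(0.38 − [OH-]) = 9.09 × 10^-5.
Assume [OH-] ≪ 0.38: [OH-] ≈ √(9.09 × 10^-5 × 0.38) = 5.88 × 10^-3 M
([OH-]/C₀ = 1.5% < 5%, so the approximation holds.)
pOH = 2.23, so pH = 14.00 − pOH = 11.77

pH = 11.77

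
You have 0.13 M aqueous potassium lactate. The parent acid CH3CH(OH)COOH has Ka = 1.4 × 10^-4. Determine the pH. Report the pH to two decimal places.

CH3CH(OH)COO- is the conjugate base of the weak acid CH3CH(OH)COOH.
Kb = Kw/Ka = 1.0×10^-14 / 1.4 × 10^-4 = 7.14 × 10^-11
Kb = x²/(0.13 − x) = 7.14 × 10^-11
Assume x ≪ 0.13: x ≈ √(7.14 × 10^-11 × 0.13) = 3.05 × 10^-6 M
pOH = 5.52, so pH = 14.00 − pOH = 8.48

pH = 8.48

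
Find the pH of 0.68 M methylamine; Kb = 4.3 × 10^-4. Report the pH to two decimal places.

pH = 12.23

CH3NH2 + H2O ⇌ CH3NH3+ + OH-
From the ICE table, Kb = [OH-]²/(0.68 − [OH-]) = 4.3 × 10^-4.
Since Kb ≪ C₀, [OH-] ≈ √(Kb·C₀) = 1.71 × 10^-2 M.
pOH = −log(1.71 × 10^-2) = 1.77; pH = 14.00 − 1.77 = 12.23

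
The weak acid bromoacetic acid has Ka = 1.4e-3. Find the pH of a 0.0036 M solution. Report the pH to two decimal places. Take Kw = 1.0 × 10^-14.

pH = 2.78

BrCH2COOH ⇌ BrCH2COO- + H+
Ka = x²/(0.0036 − x) = 1.4 × 10^-3
The 5% rule fails; solving x² + Ka·x − Ka·C₀ = 0 exactly:
x = (−Ka + √(Ka² + 4·Ka·C₀))/2 = 1.65 × 10^-3 M
pH = −log[H+] = −log(1.65 × 10^-3) = 2.78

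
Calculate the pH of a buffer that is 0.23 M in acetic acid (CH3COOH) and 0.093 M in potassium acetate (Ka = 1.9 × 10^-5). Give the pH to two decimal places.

pKa = −log(1.9 × 10^-5) = 4.721
pH = pKa + log([A⁻]/[HA]) = 4.721 + log(0.093/0.23)
pH = 4.721 + (-0.393) = 4.33

pH = 4.33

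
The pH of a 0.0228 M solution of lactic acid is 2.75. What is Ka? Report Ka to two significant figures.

[H+] = 10^(-2.75) = 1.78 × 10^-3 M
At equilibrium [HA] = 0.0228 − 1.78 × 10^-3 = 2.10 × 10^-2 M
Ka = [H+][A-]/[HA] = (1.78 × 10^-3)² / 2.10 × 10^-2 = 1.5 × 10^-4

Ka = 1.5 × 10^-4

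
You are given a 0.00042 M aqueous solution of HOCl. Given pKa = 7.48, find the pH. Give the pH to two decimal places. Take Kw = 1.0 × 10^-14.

HOCl ⇌ OCl- + H+
Ka = 10^(−7.48) = 3.31 × 10^-8
Let x = [H+] at equilibrium. Ka = x²/(0.00042 − x).
Since Ka ≪ C₀, x ≈ √(Ka·C₀) = 3.73 × 10^-6 M.
pH = −log[H+] = −log(3.73 × 10^-6) = 5.43

pH = 5.43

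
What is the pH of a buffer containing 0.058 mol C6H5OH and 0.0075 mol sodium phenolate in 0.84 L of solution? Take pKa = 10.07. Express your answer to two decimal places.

pH = pKa + log([A⁻]/[HA]) = 10.07 + log(0.0075/0.058)
pH = 10.07 + (-0.888) = 9.18

pH = 9.18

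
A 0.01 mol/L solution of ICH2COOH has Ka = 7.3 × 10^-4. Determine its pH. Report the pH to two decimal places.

ICH2COOH ⇌ ICH2COO- + H+
Let x = [H+] at equilibrium. Ka = x²/(0.01 − x).
The 5% rule fails; solving x² + Ka·x − Ka·C₀ = 0 exactly:
x = (−Ka + √(Ka² + 4·Ka·C₀))/2 = 2.36 × 10^-3 M
pH = −log(2.36 × 10^-3) = 2.63

pH = 2.63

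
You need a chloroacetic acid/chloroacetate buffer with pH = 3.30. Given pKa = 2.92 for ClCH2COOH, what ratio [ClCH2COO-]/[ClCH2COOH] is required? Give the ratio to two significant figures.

pH = pKa + log(r) ⇒ log(r) = 3.30 − 2.92 = +0.38
r = [ClCH2COO-]/[ClCH2COOH] = 10^(+0.38) = 2.4

ratio = 2.4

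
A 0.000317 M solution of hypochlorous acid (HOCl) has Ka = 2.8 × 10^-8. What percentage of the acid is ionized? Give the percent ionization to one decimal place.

0.9%

HOCl ⇌ OCl- + H+; let x = [H+] at equilibrium.
x ≈ √(Ka·C₀) = √(2.8 × 10^-8 × 0.000317) = 2.98 × 10^-6 M
% ionization = x/C₀ × 100% = 2.98 × 10^-6/0.000317 × 100% = 0.9%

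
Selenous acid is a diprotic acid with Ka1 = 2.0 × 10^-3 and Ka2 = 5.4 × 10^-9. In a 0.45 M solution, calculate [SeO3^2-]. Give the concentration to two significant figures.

First ionization gives [H+] ≈ [HSeO3-] = 2.90 × 10^-2 M.
Second step: Ka2 = [H+][SeO3^2-]/[HSeO3-] ≈ [SeO3^2-] (since [H+] ≈ [HSeO3-]).
So [SeO3^2-] ≈ Ka2.

5.4 × 10^-9 M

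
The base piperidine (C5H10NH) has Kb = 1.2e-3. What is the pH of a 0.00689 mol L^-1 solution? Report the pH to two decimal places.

C5H10NH + H2O ⇌ C5H10NH2+ + OH-
Kb = x²/(0.00689 − x) = 1.2 × 10^-3
Here C₀/Kb ≈ 5.74, so the small-x approximation fails. Use the quadratic:
x = [−0.0012 + √(0.0012² + 3.31e-05)]/2 = 2.34 × 10^-3 M
pOH = −log(2.34 × 10^-3) = 2.63; pH = 14.00 − 2.63 = 11.37

pH = 11.37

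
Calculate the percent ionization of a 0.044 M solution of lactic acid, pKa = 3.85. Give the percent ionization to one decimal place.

5.5%

CH3CH(OH)COOH ⇌ CH3CH(OH)COO- + H+; let x = [H+] at equilibrium.
Ka = 10^(−3.85) = 1.41 × 10^-4
Ka = x²/(C₀ − x); solving the quadratic gives x = 2.42 × 10^-3 M.
% ionization = x/C₀ × 100% = 2.42 × 10^-3/0.044 × 100% = 5.5%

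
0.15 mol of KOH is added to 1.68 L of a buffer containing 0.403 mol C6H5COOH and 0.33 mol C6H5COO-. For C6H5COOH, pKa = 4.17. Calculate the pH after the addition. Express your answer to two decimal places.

pH = 4.45

OH- converts C6H5COOH to C6H5COO-: C6H5COOH → 0.253 mol, C6H5COO- → 0.48 mol.
Henderson–Hasselbalch with mole ratio 0.48/0.253: pH = 4.17 + (+0.278)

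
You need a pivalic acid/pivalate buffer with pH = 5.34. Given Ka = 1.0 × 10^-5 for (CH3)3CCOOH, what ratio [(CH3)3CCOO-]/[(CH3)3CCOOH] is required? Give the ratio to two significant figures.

pKa = -log(1.0 × 10^-5) = 5.000
pH = pKa + log(r) ⇒ log(r) = 5.34 − 5.000 = +0.340
r = [(CH3)3CCOO-]/[(CH3)3CCOOH] = 10^(+0.340) = 2.19

ratio = 2.2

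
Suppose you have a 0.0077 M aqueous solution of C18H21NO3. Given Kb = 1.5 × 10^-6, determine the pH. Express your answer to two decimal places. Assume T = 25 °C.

C18H21NO3 + H2O ⇌ C18H22NO3+ + OH-
From the ICE table, Kb = [OH-]²/(0.0077 − [OH-]) = 1.5 × 10^-6.
Neglecting [OH-] in the denominator: [OH-] = √(1.5 × 10^-6 × 0.0077) = 1.07 × 10^-4 M
Check: 1.4% ionized — well under 5%, approximation valid.
pOH = 3.97, so pH = 14.00 − pOH = 10.03

pH = 10.03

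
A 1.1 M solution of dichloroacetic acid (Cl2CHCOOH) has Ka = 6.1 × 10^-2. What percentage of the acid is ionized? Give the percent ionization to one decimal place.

Cl2CHCOOH ⇌ Cl2CHCOO- + H+; let x = [H+] at equilibrium.
Ka = x²/(C₀ − x); solving the quadratic gives x = 2.30 × 10^-1 M.
Fraction ionized = 2.30 × 10^-1 / 1.1 = 0.2091 → 20.9%

20.9%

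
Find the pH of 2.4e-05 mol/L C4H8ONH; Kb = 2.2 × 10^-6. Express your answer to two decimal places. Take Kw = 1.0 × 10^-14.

pH = 8.80

C4H8ONH + H2O ⇌ C4H8ONH2+ + OH-
From the ICE table, Kb = [OH-]²/(2.4e-05 − [OH-]) = 2.2 × 10^-6.
The 5% rule fails; solving [OH-]² + Kb·[OH-] − Kb·C₀ = 0 exactly:
[OH-] = [−2.2e-06 + √(2.2e-06² + 2.11e-10)]/2 = 6.25 × 10^-6 M
pOH = −log(6.25 × 10^-6) = 5.20; pH = 14.00 − 5.20 = 8.80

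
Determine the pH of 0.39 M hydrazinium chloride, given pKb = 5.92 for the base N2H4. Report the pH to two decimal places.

pH = 4.24

N2H5+ is the conjugate acid of the weak base N2H4.
Kb = 10^(−5.92) = 1.20 × 10^-6
Ka = Kw/Kb = 1.0×10^-14 / 1.20 × 10^-6 = 8.33 × 10^-9
Let x = [H+] at equilibrium. Ka = x²/(0.39 − x).
Assume x ≪ 0.39: x ≈ √(8.33 × 10^-9 × 0.39) = 5.70 × 10^-5 M
pH = −log(5.70 × 10^-5) = 4.24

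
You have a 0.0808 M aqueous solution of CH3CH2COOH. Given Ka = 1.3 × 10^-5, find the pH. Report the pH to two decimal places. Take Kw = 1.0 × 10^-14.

CH3CH2COOH ⇌ CH3CH2COO- + H+
Ka = [H+]²/(0.0808 − [H+]) = 1.3 × 10^-5
Since Ka ≪ C₀, [H+] ≈ √(Ka·C₀) = 1.02 × 10^-3 M.
pH = −log(1.02 × 10^-3) = 2.99

pH = 2.99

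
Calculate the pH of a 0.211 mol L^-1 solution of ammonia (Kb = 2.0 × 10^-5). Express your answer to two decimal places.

NH3 + H2O ⇌ NH4+ + OH-
Kb = x²/(0.211 − x) = 2.0 × 10^-5
Assume x ≪ 0.211: x ≈ √(2.0 × 10^-5 × 0.211) = 2.05 × 10^-3 M
pOH = −log(2.05 × 10^-3) = 2.69; pH = 14.00 − 2.69 = 11.31

pH = 11.31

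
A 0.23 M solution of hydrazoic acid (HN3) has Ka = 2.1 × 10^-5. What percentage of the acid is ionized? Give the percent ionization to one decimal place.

HN3 ⇌ N3- + H+; let x = [H+] at equilibrium.
x ≈ √(Ka·C₀) = √(2.1 × 10^-5 × 0.23) = 2.20 × 10^-3 M
% ionization = x/C₀ × 100% = 2.20 × 10^-3/0.23 × 100% = 1.0%

1.0%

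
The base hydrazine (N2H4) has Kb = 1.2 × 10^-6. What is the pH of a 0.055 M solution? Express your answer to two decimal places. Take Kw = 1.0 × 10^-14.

pH = 10.41

N2H4 + H2O ⇌ N2H5+ + OH-
Kb = [OH-]²/(0.055 − [OH-]) = 1.2 × 10^-6
Assume [OH-] ≪ 0.055: [OH-] ≈ √(1.2 × 10^-6 × 0.055) = 2.57 × 10^-4 M
Check: 0.47% ionized — well under 5%, approximation valid.
pOH = 3.59, so pH = 14.00 − pOH = 10.41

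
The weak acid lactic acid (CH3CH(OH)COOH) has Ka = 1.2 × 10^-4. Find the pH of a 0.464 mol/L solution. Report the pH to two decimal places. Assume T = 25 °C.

CH3CH(OH)COOH ⇌ CH3CH(OH)COO- + H+
From the ICE table, Ka = [H+]²/(0.464 − [H+]) = 1.2 × 10^-4.
Neglecting [H+] in the denominator: [H+] = √(1.2 × 10^-4 × 0.464) = 7.46 × 10^-3 M
([H+]/C₀ = 1.6% < 5%, so the approximation holds.)
pH = −log(7.46 × 10^-3) = 2.13

pH = 2.13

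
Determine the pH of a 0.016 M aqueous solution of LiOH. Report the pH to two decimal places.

LiOH is a strong base; [OH-] = 0.016 M.
pOH = -log(0.016) = 1.80
pH = 14.00 - 1.80 = 12.20

pH = 12.20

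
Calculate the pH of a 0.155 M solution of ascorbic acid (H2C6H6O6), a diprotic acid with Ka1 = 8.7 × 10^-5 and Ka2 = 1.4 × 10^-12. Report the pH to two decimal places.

pH = 2.44

Ka1 ≫ Ka2, so treat the first dissociation as the only significant source of H+.
Ka1 = x²/(0.155 − x) = 8.7 × 10^-5
x ≈ √(8.7 × 10^-5 × 0.155) = 3.67 × 10^-3 M
pH = −log(3.67 × 10^-3) = 2.44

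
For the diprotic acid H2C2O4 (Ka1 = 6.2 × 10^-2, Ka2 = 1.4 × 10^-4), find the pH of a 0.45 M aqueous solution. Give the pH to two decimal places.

Ka1 ≫ Ka2, so treat the first dissociation as the only significant source of H+.
Ka1 = x²/(0.45 − x) = 6.2 × 10^-2
Solving the quadratic: x = (−Ka1 + √(Ka1² + 4·Ka1·C₀))/2 = 1.39 × 10^-1 M
pH = −log(1.39 × 10^-1) = 0.86

pH = 0.86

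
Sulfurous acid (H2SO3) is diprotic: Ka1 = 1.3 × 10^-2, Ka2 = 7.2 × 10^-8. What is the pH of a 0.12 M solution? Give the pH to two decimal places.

Ka1 ≫ Ka2, so treat the first dissociation as the only significant source of H+.
Ka1 = x²/(0.12 − x) = 1.3 × 10^-2
Solving the quadratic: x = (−Ka1 + √(Ka1² + 4·Ka1·C₀))/2 = 3.35 × 10^-2 M
pH = −log(3.35 × 10^-2) = 1.47

pH = 1.47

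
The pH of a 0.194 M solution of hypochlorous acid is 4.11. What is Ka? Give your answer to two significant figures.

Ka = 3.1 × 10^-8

[H+] = 10^(-4.11) = 7.76 × 10^-5 M
At equilibrium [HA] = 0.194 − 7.76 × 10^-5 = 1.94 × 10^-1 M
Ka = [H+][A-]/[HA] = (7.76 × 10^-5)² / 1.94 × 10^-1 = 3.1 × 10^-8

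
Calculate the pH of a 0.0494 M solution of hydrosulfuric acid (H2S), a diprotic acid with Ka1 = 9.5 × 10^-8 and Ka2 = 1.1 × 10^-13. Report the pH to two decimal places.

pH = 4.16

Since Ka1 ≫ Ka2, the first ionization dominates [H+].
Ka1 = x²/(0.0494 − x) = 9.5 × 10^-8
x ≈ √(9.5 × 10^-8 × 0.0494) = 6.85 × 10^-5 M
pH = −log(6.85 × 10^-5) = 4.16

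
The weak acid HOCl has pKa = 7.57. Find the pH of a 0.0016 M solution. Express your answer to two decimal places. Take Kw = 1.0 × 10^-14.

pH = 5.18

HOCl ⇌ OCl- + H+
Ka = 10^(−7.57) = 2.69 × 10^-8
From the ICE table, Ka = x²/(0.0016 − x) = 2.69 × 10^-8.
Assume x ≪ 0.0016: x ≈ √(2.69 × 10^-8 × 0.0016) = 6.56 × 10^-6 M
Check: 0.41% ionized — well under 5%, approximation valid.
pH = −log(6.56 × 10^-6) = 5.18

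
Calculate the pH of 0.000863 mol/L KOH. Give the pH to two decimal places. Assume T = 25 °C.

pH = 10.94

KOH is a strong base; [OH-] = 0.000863 M.
pOH = -log(0.000863) = 3.06
pH = 14.00 - 3.06 = 10.94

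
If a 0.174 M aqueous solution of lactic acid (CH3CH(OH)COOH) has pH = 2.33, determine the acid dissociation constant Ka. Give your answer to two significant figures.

Ka = 1.3 × 10^-4

[H+] = 10^(-2.33) = 4.68 × 10^-3 M
At equilibrium [HA] = 0.174 − 4.68 × 10^-3 = 1.69 × 10^-1 M
Ka = [H+][A-]/[HA] = (4.68 × 10^-3)² / 1.69 × 10^-1 = 1.3 × 10^-4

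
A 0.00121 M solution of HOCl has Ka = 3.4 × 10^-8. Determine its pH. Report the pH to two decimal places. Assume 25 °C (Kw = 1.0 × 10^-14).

pH = 5.19

HOCl ⇌ OCl- + H+
Ka = x²/(0.00121 − x) = 3.4 × 10^-8
Assume x ≪ 0.00121: x ≈ √(3.4 × 10^-8 × 0.00121) = 6.41 × 10^-6 M
pH = −log(6.41 × 10^-6) = 5.19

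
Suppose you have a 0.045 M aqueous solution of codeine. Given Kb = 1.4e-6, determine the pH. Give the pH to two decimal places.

pH = 10.40

C18H21NO3 + H2O ⇌ C18H22NO3+ + OH-
Kb = x²/(0.045 − x) = 1.4 × 10^-6
Neglecting x in the denominator: x = √(1.4 × 10^-6 × 0.045) = 2.51 × 10^-4 M
Check: 0.56% ionized — well under 5%, approximation valid.
pOH = −log(2.51 × 10^-4) = 3.60; pH = 14.00 − 3.60 = 10.40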